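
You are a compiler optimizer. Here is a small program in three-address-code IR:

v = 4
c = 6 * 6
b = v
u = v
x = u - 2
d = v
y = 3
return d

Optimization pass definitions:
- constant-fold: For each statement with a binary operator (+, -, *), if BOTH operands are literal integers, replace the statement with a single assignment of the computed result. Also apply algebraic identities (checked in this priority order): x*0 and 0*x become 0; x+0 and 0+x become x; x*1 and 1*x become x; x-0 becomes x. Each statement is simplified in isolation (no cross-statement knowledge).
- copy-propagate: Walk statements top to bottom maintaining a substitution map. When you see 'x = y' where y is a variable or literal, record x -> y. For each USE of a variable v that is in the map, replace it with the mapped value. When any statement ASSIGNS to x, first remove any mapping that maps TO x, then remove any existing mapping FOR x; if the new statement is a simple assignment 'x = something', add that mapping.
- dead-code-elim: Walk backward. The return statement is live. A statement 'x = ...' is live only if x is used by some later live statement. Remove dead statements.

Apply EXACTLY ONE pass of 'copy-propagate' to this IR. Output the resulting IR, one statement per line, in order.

Answer: v = 4
c = 6 * 6
b = 4
u = 4
x = 4 - 2
d = 4
y = 3
return 4

Derivation:
Applying copy-propagate statement-by-statement:
  [1] v = 4  (unchanged)
  [2] c = 6 * 6  (unchanged)
  [3] b = v  -> b = 4
  [4] u = v  -> u = 4
  [5] x = u - 2  -> x = 4 - 2
  [6] d = v  -> d = 4
  [7] y = 3  (unchanged)
  [8] return d  -> return 4
Result (8 stmts):
  v = 4
  c = 6 * 6
  b = 4
  u = 4
  x = 4 - 2
  d = 4
  y = 3
  return 4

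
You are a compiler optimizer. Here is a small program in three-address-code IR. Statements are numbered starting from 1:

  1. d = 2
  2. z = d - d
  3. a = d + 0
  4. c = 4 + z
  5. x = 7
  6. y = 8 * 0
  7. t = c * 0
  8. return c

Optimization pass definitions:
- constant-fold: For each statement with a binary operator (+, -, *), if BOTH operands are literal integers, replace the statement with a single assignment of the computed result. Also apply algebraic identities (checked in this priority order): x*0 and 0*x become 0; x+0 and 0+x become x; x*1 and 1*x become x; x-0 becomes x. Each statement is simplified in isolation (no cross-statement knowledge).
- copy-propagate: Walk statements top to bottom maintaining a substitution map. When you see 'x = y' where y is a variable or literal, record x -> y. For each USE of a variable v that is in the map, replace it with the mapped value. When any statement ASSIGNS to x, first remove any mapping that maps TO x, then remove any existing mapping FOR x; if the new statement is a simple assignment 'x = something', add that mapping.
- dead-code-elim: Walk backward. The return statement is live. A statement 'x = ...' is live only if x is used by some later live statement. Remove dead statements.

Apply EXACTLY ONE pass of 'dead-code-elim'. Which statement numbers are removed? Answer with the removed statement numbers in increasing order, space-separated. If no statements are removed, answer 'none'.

Answer: 3 5 6 7

Derivation:
Backward liveness scan:
Stmt 1 'd = 2': KEEP (d is live); live-in = []
Stmt 2 'z = d - d': KEEP (z is live); live-in = ['d']
Stmt 3 'a = d + 0': DEAD (a not in live set ['z'])
Stmt 4 'c = 4 + z': KEEP (c is live); live-in = ['z']
Stmt 5 'x = 7': DEAD (x not in live set ['c'])
Stmt 6 'y = 8 * 0': DEAD (y not in live set ['c'])
Stmt 7 't = c * 0': DEAD (t not in live set ['c'])
Stmt 8 'return c': KEEP (return); live-in = ['c']
Removed statement numbers: [3, 5, 6, 7]
Surviving IR:
  d = 2
  z = d - d
  c = 4 + z
  return c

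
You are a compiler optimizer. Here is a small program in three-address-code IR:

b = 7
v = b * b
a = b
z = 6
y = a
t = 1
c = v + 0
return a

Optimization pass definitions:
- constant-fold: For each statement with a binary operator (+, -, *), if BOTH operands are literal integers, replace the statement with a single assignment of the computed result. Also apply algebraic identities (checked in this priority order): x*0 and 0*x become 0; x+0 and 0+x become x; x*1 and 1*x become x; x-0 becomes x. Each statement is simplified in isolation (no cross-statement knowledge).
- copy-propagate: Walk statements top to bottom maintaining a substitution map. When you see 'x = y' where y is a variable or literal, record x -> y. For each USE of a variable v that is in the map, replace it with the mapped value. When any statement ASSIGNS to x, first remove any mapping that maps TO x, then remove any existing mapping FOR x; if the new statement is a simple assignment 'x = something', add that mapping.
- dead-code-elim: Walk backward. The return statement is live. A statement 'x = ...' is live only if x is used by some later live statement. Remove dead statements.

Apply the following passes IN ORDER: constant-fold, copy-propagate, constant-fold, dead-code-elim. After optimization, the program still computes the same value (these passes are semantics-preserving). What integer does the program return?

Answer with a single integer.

Initial IR:
  b = 7
  v = b * b
  a = b
  z = 6
  y = a
  t = 1
  c = v + 0
  return a
After constant-fold (8 stmts):
  b = 7
  v = b * b
  a = b
  z = 6
  y = a
  t = 1
  c = v
  return a
After copy-propagate (8 stmts):
  b = 7
  v = 7 * 7
  a = 7
  z = 6
  y = 7
  t = 1
  c = v
  return 7
After constant-fold (8 stmts):
  b = 7
  v = 49
  a = 7
  z = 6
  y = 7
  t = 1
  c = v
  return 7
After dead-code-elim (1 stmts):
  return 7
Evaluate:
  b = 7  =>  b = 7
  v = b * b  =>  v = 49
  a = b  =>  a = 7
  z = 6  =>  z = 6
  y = a  =>  y = 7
  t = 1  =>  t = 1
  c = v + 0  =>  c = 49
  return a = 7

Answer: 7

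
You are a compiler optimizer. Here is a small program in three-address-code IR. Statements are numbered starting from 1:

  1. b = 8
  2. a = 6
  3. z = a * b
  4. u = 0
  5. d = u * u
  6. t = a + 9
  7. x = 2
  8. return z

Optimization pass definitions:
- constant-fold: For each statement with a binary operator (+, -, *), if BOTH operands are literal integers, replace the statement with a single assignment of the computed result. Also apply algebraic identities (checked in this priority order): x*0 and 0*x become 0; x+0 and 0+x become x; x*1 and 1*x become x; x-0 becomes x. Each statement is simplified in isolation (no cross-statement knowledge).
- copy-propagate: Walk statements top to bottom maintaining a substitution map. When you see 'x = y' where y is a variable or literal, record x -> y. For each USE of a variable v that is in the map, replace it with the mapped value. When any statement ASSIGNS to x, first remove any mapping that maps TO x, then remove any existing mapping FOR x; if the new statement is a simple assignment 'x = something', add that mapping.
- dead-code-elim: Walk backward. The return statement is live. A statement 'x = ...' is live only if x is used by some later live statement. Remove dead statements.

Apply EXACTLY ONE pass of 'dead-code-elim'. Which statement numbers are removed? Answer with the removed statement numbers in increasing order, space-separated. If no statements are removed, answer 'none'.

Answer: 4 5 6 7

Derivation:
Backward liveness scan:
Stmt 1 'b = 8': KEEP (b is live); live-in = []
Stmt 2 'a = 6': KEEP (a is live); live-in = ['b']
Stmt 3 'z = a * b': KEEP (z is live); live-in = ['a', 'b']
Stmt 4 'u = 0': DEAD (u not in live set ['z'])
Stmt 5 'd = u * u': DEAD (d not in live set ['z'])
Stmt 6 't = a + 9': DEAD (t not in live set ['z'])
Stmt 7 'x = 2': DEAD (x not in live set ['z'])
Stmt 8 'return z': KEEP (return); live-in = ['z']
Removed statement numbers: [4, 5, 6, 7]
Surviving IR:
  b = 8
  a = 6
  z = a * b
  return z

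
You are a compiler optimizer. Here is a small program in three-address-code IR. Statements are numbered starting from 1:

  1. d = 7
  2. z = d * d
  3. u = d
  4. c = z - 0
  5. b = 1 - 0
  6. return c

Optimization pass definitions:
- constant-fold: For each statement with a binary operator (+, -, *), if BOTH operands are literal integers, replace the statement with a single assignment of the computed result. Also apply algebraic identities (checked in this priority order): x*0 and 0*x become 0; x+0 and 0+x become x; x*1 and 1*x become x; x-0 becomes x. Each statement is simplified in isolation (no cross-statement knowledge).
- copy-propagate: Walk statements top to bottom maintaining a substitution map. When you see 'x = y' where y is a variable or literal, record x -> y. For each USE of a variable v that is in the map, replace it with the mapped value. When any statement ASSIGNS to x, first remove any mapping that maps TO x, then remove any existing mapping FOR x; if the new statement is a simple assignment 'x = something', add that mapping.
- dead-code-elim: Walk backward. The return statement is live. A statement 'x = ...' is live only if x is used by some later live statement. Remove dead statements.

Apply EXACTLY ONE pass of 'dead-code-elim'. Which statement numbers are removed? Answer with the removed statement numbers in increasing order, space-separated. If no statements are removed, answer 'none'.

Answer: 3 5

Derivation:
Backward liveness scan:
Stmt 1 'd = 7': KEEP (d is live); live-in = []
Stmt 2 'z = d * d': KEEP (z is live); live-in = ['d']
Stmt 3 'u = d': DEAD (u not in live set ['z'])
Stmt 4 'c = z - 0': KEEP (c is live); live-in = ['z']
Stmt 5 'b = 1 - 0': DEAD (b not in live set ['c'])
Stmt 6 'return c': KEEP (return); live-in = ['c']
Removed statement numbers: [3, 5]
Surviving IR:
  d = 7
  z = d * d
  c = z - 0
  return c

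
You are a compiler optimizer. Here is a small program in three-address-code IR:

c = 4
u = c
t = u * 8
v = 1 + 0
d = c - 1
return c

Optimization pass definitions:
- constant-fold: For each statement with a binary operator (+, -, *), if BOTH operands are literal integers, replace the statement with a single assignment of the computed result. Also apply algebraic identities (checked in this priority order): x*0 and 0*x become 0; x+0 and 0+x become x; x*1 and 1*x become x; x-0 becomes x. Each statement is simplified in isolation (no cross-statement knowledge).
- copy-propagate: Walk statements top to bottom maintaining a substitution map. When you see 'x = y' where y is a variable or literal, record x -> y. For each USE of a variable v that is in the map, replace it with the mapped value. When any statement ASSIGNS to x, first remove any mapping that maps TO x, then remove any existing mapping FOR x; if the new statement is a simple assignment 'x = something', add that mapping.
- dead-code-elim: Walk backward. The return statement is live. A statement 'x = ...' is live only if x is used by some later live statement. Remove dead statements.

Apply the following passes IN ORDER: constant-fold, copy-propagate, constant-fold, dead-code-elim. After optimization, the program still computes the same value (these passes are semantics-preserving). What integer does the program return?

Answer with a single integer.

Initial IR:
  c = 4
  u = c
  t = u * 8
  v = 1 + 0
  d = c - 1
  return c
After constant-fold (6 stmts):
  c = 4
  u = c
  t = u * 8
  v = 1
  d = c - 1
  return c
After copy-propagate (6 stmts):
  c = 4
  u = 4
  t = 4 * 8
  v = 1
  d = 4 - 1
  return 4
After constant-fold (6 stmts):
  c = 4
  u = 4
  t = 32
  v = 1
  d = 3
  return 4
After dead-code-elim (1 stmts):
  return 4
Evaluate:
  c = 4  =>  c = 4
  u = c  =>  u = 4
  t = u * 8  =>  t = 32
  v = 1 + 0  =>  v = 1
  d = c - 1  =>  d = 3
  return c = 4

Answer: 4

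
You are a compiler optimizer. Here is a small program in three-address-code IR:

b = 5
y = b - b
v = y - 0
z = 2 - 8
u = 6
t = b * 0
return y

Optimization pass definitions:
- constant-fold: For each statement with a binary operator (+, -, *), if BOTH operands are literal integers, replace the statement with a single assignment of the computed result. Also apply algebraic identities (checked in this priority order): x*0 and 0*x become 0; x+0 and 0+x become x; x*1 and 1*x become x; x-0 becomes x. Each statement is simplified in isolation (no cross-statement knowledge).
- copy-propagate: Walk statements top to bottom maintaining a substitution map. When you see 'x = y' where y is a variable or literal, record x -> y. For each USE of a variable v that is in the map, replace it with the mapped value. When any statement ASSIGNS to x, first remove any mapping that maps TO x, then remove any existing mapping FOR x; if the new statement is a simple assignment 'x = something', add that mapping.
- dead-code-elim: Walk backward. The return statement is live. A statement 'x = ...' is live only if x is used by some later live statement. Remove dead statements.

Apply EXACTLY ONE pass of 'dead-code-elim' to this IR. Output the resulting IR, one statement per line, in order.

Applying dead-code-elim statement-by-statement:
  [7] return y  -> KEEP (return); live=['y']
  [6] t = b * 0  -> DEAD (t not live)
  [5] u = 6  -> DEAD (u not live)
  [4] z = 2 - 8  -> DEAD (z not live)
  [3] v = y - 0  -> DEAD (v not live)
  [2] y = b - b  -> KEEP; live=['b']
  [1] b = 5  -> KEEP; live=[]
Result (3 stmts):
  b = 5
  y = b - b
  return y

Answer: b = 5
y = b - b
return y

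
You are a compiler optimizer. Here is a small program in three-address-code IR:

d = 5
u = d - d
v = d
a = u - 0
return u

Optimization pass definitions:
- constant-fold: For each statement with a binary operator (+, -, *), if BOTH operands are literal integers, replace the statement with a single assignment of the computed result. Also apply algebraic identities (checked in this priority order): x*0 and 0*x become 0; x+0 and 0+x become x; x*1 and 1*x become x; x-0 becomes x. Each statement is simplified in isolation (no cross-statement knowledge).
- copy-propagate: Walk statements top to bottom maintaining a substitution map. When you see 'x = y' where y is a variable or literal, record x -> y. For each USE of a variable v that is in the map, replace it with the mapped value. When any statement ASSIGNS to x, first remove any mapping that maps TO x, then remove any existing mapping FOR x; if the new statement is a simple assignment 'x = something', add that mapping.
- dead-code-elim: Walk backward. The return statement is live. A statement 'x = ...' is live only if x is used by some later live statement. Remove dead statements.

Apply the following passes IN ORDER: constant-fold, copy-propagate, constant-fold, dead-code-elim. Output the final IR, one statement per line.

Initial IR:
  d = 5
  u = d - d
  v = d
  a = u - 0
  return u
After constant-fold (5 stmts):
  d = 5
  u = d - d
  v = d
  a = u
  return u
After copy-propagate (5 stmts):
  d = 5
  u = 5 - 5
  v = 5
  a = u
  return u
After constant-fold (5 stmts):
  d = 5
  u = 0
  v = 5
  a = u
  return u
After dead-code-elim (2 stmts):
  u = 0
  return u

Answer: u = 0
return u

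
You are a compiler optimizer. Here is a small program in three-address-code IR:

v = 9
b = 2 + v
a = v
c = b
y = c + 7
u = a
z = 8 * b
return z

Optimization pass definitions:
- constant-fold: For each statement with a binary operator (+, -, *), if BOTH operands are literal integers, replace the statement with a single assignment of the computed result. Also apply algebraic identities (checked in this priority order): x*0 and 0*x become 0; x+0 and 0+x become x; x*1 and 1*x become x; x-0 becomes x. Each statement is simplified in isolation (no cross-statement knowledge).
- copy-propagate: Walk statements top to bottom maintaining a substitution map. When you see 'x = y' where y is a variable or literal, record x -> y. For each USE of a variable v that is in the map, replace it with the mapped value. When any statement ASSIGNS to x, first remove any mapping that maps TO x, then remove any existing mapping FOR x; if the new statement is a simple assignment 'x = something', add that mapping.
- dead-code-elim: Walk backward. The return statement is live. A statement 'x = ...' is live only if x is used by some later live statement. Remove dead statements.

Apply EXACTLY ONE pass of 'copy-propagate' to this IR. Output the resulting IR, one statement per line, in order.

Answer: v = 9
b = 2 + 9
a = 9
c = b
y = b + 7
u = 9
z = 8 * b
return z

Derivation:
Applying copy-propagate statement-by-statement:
  [1] v = 9  (unchanged)
  [2] b = 2 + v  -> b = 2 + 9
  [3] a = v  -> a = 9
  [4] c = b  (unchanged)
  [5] y = c + 7  -> y = b + 7
  [6] u = a  -> u = 9
  [7] z = 8 * b  (unchanged)
  [8] return z  (unchanged)
Result (8 stmts):
  v = 9
  b = 2 + 9
  a = 9
  c = b
  y = b + 7
  u = 9
  z = 8 * b
  return z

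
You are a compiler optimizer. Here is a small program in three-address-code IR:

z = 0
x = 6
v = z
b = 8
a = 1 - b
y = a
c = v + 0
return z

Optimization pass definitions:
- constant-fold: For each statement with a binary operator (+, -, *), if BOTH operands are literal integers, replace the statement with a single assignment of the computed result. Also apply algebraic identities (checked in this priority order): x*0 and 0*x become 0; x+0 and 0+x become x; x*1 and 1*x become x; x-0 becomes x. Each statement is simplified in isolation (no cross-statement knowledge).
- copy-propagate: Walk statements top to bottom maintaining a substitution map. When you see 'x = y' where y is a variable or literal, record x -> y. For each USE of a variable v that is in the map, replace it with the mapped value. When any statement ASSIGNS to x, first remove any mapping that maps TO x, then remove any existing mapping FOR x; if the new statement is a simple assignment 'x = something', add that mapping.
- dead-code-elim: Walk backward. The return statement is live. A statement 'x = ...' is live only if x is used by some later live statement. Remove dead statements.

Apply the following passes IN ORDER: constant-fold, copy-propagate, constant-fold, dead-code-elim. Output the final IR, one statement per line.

Answer: return 0

Derivation:
Initial IR:
  z = 0
  x = 6
  v = z
  b = 8
  a = 1 - b
  y = a
  c = v + 0
  return z
After constant-fold (8 stmts):
  z = 0
  x = 6
  v = z
  b = 8
  a = 1 - b
  y = a
  c = v
  return z
After copy-propagate (8 stmts):
  z = 0
  x = 6
  v = 0
  b = 8
  a = 1 - 8
  y = a
  c = 0
  return 0
After constant-fold (8 stmts):
  z = 0
  x = 6
  v = 0
  b = 8
  a = -7
  y = a
  c = 0
  return 0
After dead-code-elim (1 stmts):
  return 0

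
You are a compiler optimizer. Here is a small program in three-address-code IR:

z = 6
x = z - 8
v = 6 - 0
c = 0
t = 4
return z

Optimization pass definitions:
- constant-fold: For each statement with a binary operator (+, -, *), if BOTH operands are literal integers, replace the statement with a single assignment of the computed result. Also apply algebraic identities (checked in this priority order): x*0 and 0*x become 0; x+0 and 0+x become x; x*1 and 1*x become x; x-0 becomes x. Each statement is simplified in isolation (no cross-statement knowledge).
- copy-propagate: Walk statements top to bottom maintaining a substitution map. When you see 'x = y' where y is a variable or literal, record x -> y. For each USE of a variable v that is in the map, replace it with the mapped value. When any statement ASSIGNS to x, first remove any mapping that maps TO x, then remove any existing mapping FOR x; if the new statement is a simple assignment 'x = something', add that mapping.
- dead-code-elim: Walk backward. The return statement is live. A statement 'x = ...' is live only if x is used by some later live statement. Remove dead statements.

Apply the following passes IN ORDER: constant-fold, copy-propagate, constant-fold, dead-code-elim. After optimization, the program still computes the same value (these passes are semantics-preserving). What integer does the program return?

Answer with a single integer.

Initial IR:
  z = 6
  x = z - 8
  v = 6 - 0
  c = 0
  t = 4
  return z
After constant-fold (6 stmts):
  z = 6
  x = z - 8
  v = 6
  c = 0
  t = 4
  return z
After copy-propagate (6 stmts):
  z = 6
  x = 6 - 8
  v = 6
  c = 0
  t = 4
  return 6
After constant-fold (6 stmts):
  z = 6
  x = -2
  v = 6
  c = 0
  t = 4
  return 6
After dead-code-elim (1 stmts):
  return 6
Evaluate:
  z = 6  =>  z = 6
  x = z - 8  =>  x = -2
  v = 6 - 0  =>  v = 6
  c = 0  =>  c = 0
  t = 4  =>  t = 4
  return z = 6

Answer: 6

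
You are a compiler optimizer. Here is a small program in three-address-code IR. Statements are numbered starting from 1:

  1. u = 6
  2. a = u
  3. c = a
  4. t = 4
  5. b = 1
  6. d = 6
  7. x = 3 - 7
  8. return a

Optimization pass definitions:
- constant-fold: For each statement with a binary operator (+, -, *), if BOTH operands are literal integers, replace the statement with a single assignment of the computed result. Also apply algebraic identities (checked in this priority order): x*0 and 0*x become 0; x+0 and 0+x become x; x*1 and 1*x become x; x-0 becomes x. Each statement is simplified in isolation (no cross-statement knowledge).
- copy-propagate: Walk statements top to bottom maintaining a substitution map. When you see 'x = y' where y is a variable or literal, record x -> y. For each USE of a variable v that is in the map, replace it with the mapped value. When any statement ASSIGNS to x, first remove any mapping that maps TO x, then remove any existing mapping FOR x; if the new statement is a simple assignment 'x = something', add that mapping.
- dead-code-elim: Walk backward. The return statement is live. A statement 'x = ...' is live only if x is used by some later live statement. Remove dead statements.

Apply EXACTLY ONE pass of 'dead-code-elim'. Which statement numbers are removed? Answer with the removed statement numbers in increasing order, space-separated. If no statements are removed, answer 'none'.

Backward liveness scan:
Stmt 1 'u = 6': KEEP (u is live); live-in = []
Stmt 2 'a = u': KEEP (a is live); live-in = ['u']
Stmt 3 'c = a': DEAD (c not in live set ['a'])
Stmt 4 't = 4': DEAD (t not in live set ['a'])
Stmt 5 'b = 1': DEAD (b not in live set ['a'])
Stmt 6 'd = 6': DEAD (d not in live set ['a'])
Stmt 7 'x = 3 - 7': DEAD (x not in live set ['a'])
Stmt 8 'return a': KEEP (return); live-in = ['a']
Removed statement numbers: [3, 4, 5, 6, 7]
Surviving IR:
  u = 6
  a = u
  return a

Answer: 3 4 5 6 7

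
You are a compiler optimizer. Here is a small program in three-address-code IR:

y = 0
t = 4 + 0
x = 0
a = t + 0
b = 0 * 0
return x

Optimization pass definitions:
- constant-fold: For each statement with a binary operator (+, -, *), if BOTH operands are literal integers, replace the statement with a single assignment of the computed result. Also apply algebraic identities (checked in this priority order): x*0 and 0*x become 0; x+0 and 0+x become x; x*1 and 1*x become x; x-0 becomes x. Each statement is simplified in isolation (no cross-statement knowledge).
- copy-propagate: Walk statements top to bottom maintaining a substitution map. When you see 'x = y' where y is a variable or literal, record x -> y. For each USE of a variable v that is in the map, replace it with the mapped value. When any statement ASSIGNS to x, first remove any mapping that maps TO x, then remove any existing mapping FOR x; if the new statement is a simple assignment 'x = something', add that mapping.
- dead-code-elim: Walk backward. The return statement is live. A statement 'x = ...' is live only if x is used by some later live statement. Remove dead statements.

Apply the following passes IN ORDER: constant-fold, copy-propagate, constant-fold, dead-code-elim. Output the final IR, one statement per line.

Answer: return 0

Derivation:
Initial IR:
  y = 0
  t = 4 + 0
  x = 0
  a = t + 0
  b = 0 * 0
  return x
After constant-fold (6 stmts):
  y = 0
  t = 4
  x = 0
  a = t
  b = 0
  return x
After copy-propagate (6 stmts):
  y = 0
  t = 4
  x = 0
  a = 4
  b = 0
  return 0
After constant-fold (6 stmts):
  y = 0
  t = 4
  x = 0
  a = 4
  b = 0
  return 0
After dead-code-elim (1 stmts):
  return 0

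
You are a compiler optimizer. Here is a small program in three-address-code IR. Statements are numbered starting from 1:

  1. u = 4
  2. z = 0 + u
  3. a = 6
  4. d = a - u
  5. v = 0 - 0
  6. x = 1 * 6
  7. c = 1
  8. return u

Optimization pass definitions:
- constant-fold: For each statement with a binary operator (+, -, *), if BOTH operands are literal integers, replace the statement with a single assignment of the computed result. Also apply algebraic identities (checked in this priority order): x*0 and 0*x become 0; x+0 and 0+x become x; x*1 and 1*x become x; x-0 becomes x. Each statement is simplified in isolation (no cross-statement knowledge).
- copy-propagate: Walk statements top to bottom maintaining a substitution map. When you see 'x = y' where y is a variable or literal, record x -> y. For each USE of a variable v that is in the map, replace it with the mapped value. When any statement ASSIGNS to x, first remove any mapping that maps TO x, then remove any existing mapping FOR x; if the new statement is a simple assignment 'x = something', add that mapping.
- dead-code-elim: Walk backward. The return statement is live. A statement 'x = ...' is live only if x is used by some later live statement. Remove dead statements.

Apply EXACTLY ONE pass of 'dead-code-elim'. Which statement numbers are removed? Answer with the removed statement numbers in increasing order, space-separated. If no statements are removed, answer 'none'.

Backward liveness scan:
Stmt 1 'u = 4': KEEP (u is live); live-in = []
Stmt 2 'z = 0 + u': DEAD (z not in live set ['u'])
Stmt 3 'a = 6': DEAD (a not in live set ['u'])
Stmt 4 'd = a - u': DEAD (d not in live set ['u'])
Stmt 5 'v = 0 - 0': DEAD (v not in live set ['u'])
Stmt 6 'x = 1 * 6': DEAD (x not in live set ['u'])
Stmt 7 'c = 1': DEAD (c not in live set ['u'])
Stmt 8 'return u': KEEP (return); live-in = ['u']
Removed statement numbers: [2, 3, 4, 5, 6, 7]
Surviving IR:
  u = 4
  return u

Answer: 2 3 4 5 6 7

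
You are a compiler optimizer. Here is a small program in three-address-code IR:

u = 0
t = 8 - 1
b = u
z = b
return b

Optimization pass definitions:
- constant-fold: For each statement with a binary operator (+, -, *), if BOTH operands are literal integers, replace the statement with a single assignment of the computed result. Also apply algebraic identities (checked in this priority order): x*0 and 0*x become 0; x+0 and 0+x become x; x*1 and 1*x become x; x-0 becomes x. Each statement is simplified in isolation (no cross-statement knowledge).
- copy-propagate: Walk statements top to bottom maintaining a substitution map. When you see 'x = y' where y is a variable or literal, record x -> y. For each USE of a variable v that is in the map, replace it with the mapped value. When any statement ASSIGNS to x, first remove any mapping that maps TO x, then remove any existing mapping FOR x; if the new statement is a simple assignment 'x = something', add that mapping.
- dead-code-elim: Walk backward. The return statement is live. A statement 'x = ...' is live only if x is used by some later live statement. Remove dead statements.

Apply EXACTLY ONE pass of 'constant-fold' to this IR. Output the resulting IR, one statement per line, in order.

Applying constant-fold statement-by-statement:
  [1] u = 0  (unchanged)
  [2] t = 8 - 1  -> t = 7
  [3] b = u  (unchanged)
  [4] z = b  (unchanged)
  [5] return b  (unchanged)
Result (5 stmts):
  u = 0
  t = 7
  b = u
  z = b
  return b

Answer: u = 0
t = 7
b = u
z = b
return b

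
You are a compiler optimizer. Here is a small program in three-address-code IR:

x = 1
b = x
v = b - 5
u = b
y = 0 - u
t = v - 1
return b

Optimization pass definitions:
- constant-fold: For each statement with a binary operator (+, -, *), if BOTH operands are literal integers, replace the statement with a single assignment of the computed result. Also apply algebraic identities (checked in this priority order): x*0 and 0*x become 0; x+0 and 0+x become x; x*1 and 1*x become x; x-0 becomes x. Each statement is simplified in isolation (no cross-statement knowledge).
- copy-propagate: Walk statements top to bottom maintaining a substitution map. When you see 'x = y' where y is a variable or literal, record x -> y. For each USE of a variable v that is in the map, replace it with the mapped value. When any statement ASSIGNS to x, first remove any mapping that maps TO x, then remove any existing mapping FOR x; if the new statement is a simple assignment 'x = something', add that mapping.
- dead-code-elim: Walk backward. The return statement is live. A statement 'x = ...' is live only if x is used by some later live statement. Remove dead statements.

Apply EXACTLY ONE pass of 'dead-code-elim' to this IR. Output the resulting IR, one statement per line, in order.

Answer: x = 1
b = x
return b

Derivation:
Applying dead-code-elim statement-by-statement:
  [7] return b  -> KEEP (return); live=['b']
  [6] t = v - 1  -> DEAD (t not live)
  [5] y = 0 - u  -> DEAD (y not live)
  [4] u = b  -> DEAD (u not live)
  [3] v = b - 5  -> DEAD (v not live)
  [2] b = x  -> KEEP; live=['x']
  [1] x = 1  -> KEEP; live=[]
Result (3 stmts):
  x = 1
  b = x
  return b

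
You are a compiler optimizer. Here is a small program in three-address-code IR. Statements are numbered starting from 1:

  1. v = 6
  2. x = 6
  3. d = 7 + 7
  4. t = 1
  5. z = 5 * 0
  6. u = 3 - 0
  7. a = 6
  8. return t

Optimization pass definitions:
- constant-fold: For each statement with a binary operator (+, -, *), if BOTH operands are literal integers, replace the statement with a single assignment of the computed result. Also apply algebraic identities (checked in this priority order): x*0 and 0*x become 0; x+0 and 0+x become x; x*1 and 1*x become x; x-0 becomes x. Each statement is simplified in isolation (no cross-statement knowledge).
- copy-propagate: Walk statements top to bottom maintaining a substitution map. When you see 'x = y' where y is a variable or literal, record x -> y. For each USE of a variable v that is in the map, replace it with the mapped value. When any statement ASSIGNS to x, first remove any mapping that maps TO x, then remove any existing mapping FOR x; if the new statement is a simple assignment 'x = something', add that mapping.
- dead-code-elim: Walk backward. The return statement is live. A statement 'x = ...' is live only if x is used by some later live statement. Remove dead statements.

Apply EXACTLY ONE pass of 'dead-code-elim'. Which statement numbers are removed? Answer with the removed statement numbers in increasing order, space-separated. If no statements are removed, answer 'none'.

Answer: 1 2 3 5 6 7

Derivation:
Backward liveness scan:
Stmt 1 'v = 6': DEAD (v not in live set [])
Stmt 2 'x = 6': DEAD (x not in live set [])
Stmt 3 'd = 7 + 7': DEAD (d not in live set [])
Stmt 4 't = 1': KEEP (t is live); live-in = []
Stmt 5 'z = 5 * 0': DEAD (z not in live set ['t'])
Stmt 6 'u = 3 - 0': DEAD (u not in live set ['t'])
Stmt 7 'a = 6': DEAD (a not in live set ['t'])
Stmt 8 'return t': KEEP (return); live-in = ['t']
Removed statement numbers: [1, 2, 3, 5, 6, 7]
Surviving IR:
  t = 1
  return t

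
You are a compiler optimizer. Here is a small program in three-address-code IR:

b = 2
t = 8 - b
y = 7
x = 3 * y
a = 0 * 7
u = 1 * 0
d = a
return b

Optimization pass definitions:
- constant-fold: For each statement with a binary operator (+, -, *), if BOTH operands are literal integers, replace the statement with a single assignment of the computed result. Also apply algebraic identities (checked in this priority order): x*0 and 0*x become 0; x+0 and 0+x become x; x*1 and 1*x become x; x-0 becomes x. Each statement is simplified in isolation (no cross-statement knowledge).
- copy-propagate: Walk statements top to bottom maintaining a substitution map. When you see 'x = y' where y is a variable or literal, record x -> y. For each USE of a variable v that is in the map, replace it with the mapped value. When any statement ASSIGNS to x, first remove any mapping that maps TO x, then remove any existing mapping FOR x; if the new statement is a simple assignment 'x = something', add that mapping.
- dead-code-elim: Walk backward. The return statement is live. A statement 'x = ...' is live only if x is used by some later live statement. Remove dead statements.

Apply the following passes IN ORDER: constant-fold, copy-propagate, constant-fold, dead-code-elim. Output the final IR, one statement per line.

Initial IR:
  b = 2
  t = 8 - b
  y = 7
  x = 3 * y
  a = 0 * 7
  u = 1 * 0
  d = a
  return b
After constant-fold (8 stmts):
  b = 2
  t = 8 - b
  y = 7
  x = 3 * y
  a = 0
  u = 0
  d = a
  return b
After copy-propagate (8 stmts):
  b = 2
  t = 8 - 2
  y = 7
  x = 3 * 7
  a = 0
  u = 0
  d = 0
  return 2
After constant-fold (8 stmts):
  b = 2
  t = 6
  y = 7
  x = 21
  a = 0
  u = 0
  d = 0
  return 2
After dead-code-elim (1 stmts):
  return 2

Answer: return 2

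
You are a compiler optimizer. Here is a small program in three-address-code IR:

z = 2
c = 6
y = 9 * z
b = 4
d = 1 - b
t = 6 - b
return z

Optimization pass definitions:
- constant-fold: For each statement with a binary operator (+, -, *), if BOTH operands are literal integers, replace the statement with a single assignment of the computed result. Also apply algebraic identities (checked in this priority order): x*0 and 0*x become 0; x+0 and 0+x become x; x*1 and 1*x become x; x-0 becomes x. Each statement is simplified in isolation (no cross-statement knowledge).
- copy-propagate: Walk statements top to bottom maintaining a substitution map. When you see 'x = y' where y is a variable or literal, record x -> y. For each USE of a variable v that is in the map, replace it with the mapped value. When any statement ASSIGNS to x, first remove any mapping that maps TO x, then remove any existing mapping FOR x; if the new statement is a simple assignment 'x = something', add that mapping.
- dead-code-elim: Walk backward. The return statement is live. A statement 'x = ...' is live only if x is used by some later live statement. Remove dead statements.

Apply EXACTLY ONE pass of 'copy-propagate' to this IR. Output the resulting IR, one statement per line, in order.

Applying copy-propagate statement-by-statement:
  [1] z = 2  (unchanged)
  [2] c = 6  (unchanged)
  [3] y = 9 * z  -> y = 9 * 2
  [4] b = 4  (unchanged)
  [5] d = 1 - b  -> d = 1 - 4
  [6] t = 6 - b  -> t = 6 - 4
  [7] return z  -> return 2
Result (7 stmts):
  z = 2
  c = 6
  y = 9 * 2
  b = 4
  d = 1 - 4
  t = 6 - 4
  return 2

Answer: z = 2
c = 6
y = 9 * 2
b = 4
d = 1 - 4
t = 6 - 4
return 2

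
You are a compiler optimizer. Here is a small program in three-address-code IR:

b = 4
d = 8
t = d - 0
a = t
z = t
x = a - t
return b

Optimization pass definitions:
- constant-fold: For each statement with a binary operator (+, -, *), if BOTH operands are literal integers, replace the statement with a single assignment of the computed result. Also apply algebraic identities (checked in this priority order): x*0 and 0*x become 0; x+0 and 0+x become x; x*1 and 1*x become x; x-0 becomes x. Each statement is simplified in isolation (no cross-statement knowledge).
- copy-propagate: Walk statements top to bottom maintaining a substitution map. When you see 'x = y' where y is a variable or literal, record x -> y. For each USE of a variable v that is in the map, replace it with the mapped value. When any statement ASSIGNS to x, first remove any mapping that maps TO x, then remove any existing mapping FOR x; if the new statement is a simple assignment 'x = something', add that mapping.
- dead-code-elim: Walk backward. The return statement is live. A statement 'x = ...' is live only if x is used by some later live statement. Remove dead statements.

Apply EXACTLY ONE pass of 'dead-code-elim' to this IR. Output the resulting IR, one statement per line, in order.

Applying dead-code-elim statement-by-statement:
  [7] return b  -> KEEP (return); live=['b']
  [6] x = a - t  -> DEAD (x not live)
  [5] z = t  -> DEAD (z not live)
  [4] a = t  -> DEAD (a not live)
  [3] t = d - 0  -> DEAD (t not live)
  [2] d = 8  -> DEAD (d not live)
  [1] b = 4  -> KEEP; live=[]
Result (2 stmts):
  b = 4
  return b

Answer: b = 4
return b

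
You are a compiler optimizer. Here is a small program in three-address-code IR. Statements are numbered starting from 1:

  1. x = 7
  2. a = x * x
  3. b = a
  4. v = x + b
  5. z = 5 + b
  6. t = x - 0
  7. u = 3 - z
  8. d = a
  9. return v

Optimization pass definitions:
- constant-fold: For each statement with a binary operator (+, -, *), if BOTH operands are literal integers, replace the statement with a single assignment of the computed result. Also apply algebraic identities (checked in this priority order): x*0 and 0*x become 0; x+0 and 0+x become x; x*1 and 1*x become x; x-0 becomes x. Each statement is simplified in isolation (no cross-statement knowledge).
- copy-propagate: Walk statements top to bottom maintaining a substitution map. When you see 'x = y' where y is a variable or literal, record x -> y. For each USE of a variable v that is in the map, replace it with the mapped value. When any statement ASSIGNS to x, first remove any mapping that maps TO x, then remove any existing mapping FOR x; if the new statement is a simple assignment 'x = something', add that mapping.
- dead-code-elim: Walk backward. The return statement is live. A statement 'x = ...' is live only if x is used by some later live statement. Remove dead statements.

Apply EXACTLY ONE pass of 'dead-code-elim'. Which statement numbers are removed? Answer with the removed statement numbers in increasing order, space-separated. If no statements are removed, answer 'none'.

Backward liveness scan:
Stmt 1 'x = 7': KEEP (x is live); live-in = []
Stmt 2 'a = x * x': KEEP (a is live); live-in = ['x']
Stmt 3 'b = a': KEEP (b is live); live-in = ['a', 'x']
Stmt 4 'v = x + b': KEEP (v is live); live-in = ['b', 'x']
Stmt 5 'z = 5 + b': DEAD (z not in live set ['v'])
Stmt 6 't = x - 0': DEAD (t not in live set ['v'])
Stmt 7 'u = 3 - z': DEAD (u not in live set ['v'])
Stmt 8 'd = a': DEAD (d not in live set ['v'])
Stmt 9 'return v': KEEP (return); live-in = ['v']
Removed statement numbers: [5, 6, 7, 8]
Surviving IR:
  x = 7
  a = x * x
  b = a
  v = x + b
  return v

Answer: 5 6 7 8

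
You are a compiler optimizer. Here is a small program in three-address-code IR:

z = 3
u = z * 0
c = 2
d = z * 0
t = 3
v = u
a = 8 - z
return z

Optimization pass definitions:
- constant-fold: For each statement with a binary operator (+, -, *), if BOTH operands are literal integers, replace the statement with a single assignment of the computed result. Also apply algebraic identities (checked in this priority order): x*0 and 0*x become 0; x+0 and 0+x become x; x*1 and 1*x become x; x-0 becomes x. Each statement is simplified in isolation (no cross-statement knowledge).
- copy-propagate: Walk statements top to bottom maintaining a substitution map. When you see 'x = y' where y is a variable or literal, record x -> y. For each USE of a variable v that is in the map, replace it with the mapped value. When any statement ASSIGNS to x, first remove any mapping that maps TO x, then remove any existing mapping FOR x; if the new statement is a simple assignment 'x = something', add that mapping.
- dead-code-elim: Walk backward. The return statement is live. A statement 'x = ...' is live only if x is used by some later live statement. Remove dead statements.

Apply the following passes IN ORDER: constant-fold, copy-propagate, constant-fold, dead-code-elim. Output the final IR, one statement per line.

Answer: return 3

Derivation:
Initial IR:
  z = 3
  u = z * 0
  c = 2
  d = z * 0
  t = 3
  v = u
  a = 8 - z
  return z
After constant-fold (8 stmts):
  z = 3
  u = 0
  c = 2
  d = 0
  t = 3
  v = u
  a = 8 - z
  return z
After copy-propagate (8 stmts):
  z = 3
  u = 0
  c = 2
  d = 0
  t = 3
  v = 0
  a = 8 - 3
  return 3
After constant-fold (8 stmts):
  z = 3
  u = 0
  c = 2
  d = 0
  t = 3
  v = 0
  a = 5
  return 3
After dead-code-elim (1 stmts):
  return 3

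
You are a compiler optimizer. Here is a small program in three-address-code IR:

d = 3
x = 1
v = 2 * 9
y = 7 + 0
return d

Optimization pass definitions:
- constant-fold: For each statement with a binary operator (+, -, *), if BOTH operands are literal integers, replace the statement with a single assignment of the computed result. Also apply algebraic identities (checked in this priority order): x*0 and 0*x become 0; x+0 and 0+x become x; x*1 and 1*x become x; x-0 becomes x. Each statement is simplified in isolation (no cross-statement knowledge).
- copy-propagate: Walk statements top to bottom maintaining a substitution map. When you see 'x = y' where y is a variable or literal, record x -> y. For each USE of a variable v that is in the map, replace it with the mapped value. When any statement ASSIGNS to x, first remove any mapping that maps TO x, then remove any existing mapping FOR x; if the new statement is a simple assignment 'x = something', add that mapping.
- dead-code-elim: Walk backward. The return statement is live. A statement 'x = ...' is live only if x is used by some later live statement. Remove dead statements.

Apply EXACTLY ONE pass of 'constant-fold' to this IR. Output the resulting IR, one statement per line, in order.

Answer: d = 3
x = 1
v = 18
y = 7
return d

Derivation:
Applying constant-fold statement-by-statement:
  [1] d = 3  (unchanged)
  [2] x = 1  (unchanged)
  [3] v = 2 * 9  -> v = 18
  [4] y = 7 + 0  -> y = 7
  [5] return d  (unchanged)
Result (5 stmts):
  d = 3
  x = 1
  v = 18
  y = 7
  return d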